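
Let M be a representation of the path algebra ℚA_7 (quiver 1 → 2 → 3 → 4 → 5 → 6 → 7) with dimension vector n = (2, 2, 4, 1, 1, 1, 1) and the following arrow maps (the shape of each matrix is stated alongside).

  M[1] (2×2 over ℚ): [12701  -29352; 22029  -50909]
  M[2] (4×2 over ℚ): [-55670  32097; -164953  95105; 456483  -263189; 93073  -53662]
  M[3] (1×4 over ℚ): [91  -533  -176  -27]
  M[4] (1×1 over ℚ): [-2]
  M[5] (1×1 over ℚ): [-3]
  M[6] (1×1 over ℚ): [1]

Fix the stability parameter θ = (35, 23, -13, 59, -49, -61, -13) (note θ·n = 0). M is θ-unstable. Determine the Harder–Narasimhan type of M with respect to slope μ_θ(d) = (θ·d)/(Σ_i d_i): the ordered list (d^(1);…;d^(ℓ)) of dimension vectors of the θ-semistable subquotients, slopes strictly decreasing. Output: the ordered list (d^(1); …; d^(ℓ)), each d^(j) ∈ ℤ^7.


Interval decomposition of M: I[1,3]^2, I[3,3], I[3,7].
HN type (ℓ=3): μ^(1)=15; μ^(2)=-13; μ^(3)=-16

((2, 2, 2, 0, 0, 0, 0); (0, 0, 1, 0, 0, 0, 1); (0, 0, 1, 1, 1, 1, 0))


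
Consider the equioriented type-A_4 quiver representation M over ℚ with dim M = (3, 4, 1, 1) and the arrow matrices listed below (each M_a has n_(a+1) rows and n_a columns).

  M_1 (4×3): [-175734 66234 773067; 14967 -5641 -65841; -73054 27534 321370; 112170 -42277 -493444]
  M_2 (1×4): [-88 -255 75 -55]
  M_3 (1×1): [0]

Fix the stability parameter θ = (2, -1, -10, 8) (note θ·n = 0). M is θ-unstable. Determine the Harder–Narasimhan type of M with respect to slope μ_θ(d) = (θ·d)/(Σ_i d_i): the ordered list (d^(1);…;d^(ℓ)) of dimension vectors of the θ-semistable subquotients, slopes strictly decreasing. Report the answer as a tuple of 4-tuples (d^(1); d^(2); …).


Barcode: M ≅ I[1,2]^2, I[1,3], I[2,2], I[4,4]. HN layers by μ_θ (4 steps, strictly decreasing):
  μ^(1)=8; μ^(2)=1/2; μ^(3)=-1; μ^(4)=-3

((0, 0, 0, 1); (2, 2, 0, 0); (0, 1, 0, 0); (1, 1, 1, 0))


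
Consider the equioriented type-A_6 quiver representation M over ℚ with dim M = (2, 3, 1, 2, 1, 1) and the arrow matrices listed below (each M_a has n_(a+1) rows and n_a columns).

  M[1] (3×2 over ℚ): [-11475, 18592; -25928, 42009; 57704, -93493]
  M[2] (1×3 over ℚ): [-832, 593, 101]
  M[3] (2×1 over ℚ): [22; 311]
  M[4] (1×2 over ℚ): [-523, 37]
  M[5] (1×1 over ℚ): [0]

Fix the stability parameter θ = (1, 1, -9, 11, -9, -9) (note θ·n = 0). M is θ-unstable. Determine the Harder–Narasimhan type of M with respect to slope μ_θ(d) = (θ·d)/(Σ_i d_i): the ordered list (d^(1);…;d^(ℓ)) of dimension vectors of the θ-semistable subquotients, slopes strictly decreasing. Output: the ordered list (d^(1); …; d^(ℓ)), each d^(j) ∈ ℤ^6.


Via rank(M_{q-1}∘⋯∘M_p): M ≅ I[1,2]^2, I[2,5], I[4,4], I[6,6].
μ_θ-semistable layers: μ^(1)=11; μ^(2)=1; μ^(3)=-4; μ^(4)=-9

((0, 0, 0, 1, 0, 0); (2, 2, 0, 1, 1, 0); (0, 1, 1, 0, 0, 0); (0, 0, 0, 0, 0, 1))


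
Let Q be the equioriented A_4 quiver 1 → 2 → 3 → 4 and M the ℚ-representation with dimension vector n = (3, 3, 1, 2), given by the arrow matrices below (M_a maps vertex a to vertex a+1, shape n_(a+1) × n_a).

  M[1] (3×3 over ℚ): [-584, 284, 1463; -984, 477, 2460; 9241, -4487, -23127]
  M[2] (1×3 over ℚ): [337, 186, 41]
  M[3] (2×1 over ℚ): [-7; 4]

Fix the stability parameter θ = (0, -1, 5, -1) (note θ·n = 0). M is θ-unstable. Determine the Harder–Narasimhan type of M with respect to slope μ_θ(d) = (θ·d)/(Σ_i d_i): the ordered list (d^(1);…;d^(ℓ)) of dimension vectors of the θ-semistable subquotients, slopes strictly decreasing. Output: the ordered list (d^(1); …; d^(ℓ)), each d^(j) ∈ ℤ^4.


Barcode: M ≅ I[1,2]^2, I[1,4], I[4,4]. HN layers by μ_θ (3 steps, strictly decreasing):
  μ^(1)=2; μ^(2)=-1/2; μ^(3)=-1

((0, 0, 1, 1); (3, 3, 0, 0); (0, 0, 0, 1))


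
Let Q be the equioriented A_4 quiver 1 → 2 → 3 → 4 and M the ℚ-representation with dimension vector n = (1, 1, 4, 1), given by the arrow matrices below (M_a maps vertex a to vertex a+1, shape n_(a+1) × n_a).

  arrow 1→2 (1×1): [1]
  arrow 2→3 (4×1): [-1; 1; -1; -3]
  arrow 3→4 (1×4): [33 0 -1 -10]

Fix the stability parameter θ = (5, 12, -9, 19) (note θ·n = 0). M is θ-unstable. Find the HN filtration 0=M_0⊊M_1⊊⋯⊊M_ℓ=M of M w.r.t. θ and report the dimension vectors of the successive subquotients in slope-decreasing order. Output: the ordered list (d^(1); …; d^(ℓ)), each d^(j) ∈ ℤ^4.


Interval decomposition of M: I[1,4], I[3,3]^3.
HN type (ℓ=3): μ^(1)=19; μ^(2)=8/3; μ^(3)=-9

((0, 0, 0, 1); (1, 1, 1, 0); (0, 0, 3, 0))


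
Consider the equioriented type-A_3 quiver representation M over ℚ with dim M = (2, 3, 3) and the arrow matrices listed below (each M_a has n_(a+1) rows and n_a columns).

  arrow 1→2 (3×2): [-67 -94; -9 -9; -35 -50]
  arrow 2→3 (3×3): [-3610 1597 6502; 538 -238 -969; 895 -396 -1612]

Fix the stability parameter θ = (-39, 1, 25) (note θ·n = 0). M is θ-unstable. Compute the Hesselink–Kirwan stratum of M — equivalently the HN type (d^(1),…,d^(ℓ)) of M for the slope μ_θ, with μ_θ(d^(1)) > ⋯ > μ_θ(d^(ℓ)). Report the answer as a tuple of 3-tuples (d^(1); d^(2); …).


Interval decomposition of M: I[1,3]^2, I[2,3].
HN type (ℓ=3): μ^(1)=25; μ^(2)=1; μ^(3)=-39

((0, 0, 3); (0, 3, 0); (2, 0, 0))


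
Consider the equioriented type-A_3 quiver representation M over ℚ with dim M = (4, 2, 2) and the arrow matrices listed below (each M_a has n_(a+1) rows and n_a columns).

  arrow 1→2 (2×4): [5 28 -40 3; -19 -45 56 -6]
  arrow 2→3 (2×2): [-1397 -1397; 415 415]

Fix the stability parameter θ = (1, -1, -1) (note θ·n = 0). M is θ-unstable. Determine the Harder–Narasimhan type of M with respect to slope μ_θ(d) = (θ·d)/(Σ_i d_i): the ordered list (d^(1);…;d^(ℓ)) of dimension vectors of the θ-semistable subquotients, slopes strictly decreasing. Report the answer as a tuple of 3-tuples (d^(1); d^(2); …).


Via rank(M_{q-1}∘⋯∘M_p): M ≅ I[1,1]^2, I[1,2], I[1,3], I[3,3].
μ_θ-semistable layers: μ^(1)=1; μ^(2)=0; μ^(3)=-1/3; μ^(4)=-1

((2, 0, 0); (1, 1, 0); (1, 1, 1); (0, 0, 1))


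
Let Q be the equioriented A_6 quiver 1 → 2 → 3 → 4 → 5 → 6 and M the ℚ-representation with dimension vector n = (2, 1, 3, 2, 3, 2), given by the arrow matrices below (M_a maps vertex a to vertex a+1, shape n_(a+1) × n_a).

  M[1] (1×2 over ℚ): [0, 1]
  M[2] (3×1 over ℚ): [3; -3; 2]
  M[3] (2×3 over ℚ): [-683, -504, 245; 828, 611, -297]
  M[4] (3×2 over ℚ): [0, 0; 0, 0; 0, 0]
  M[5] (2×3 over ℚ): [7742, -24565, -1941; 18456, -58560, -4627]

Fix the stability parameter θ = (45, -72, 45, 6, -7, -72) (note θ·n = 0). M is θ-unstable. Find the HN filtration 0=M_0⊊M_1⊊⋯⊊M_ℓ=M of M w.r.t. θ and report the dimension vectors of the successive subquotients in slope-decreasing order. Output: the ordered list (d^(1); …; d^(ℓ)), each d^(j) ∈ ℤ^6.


Barcode: M ≅ I[1,1], I[1,4], I[3,3], I[3,4], I[5,5], I[5,6]^2. HN layers by μ_θ (5 steps, strictly decreasing):
  μ^(1)=45; μ^(2)=51/2; μ^(3)=-7; μ^(4)=-27/2; μ^(5)=-79/2

((1, 0, 1, 0, 0, 0); (0, 0, 2, 2, 0, 0); (0, 0, 0, 0, 1, 0); (1, 1, 0, 0, 0, 0); (0, 0, 0, 0, 2, 2))


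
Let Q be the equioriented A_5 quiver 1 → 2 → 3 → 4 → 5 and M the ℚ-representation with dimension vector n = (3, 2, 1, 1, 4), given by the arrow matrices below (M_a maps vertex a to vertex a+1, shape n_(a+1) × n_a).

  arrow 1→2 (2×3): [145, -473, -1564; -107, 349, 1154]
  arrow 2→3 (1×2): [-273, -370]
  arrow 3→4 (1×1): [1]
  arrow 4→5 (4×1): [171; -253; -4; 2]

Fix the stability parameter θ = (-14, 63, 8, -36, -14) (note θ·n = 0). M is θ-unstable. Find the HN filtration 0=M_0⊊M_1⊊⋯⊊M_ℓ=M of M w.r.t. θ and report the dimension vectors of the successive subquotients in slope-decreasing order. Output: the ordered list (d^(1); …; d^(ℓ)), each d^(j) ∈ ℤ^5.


Interval decomposition of M: I[1,1], I[1,2], I[1,5], I[5,5]^3.
HN type (ℓ=3): μ^(1)=63; μ^(2)=21/4; μ^(3)=-14

((0, 1, 0, 0, 0); (0, 1, 1, 1, 1); (3, 0, 0, 0, 3))


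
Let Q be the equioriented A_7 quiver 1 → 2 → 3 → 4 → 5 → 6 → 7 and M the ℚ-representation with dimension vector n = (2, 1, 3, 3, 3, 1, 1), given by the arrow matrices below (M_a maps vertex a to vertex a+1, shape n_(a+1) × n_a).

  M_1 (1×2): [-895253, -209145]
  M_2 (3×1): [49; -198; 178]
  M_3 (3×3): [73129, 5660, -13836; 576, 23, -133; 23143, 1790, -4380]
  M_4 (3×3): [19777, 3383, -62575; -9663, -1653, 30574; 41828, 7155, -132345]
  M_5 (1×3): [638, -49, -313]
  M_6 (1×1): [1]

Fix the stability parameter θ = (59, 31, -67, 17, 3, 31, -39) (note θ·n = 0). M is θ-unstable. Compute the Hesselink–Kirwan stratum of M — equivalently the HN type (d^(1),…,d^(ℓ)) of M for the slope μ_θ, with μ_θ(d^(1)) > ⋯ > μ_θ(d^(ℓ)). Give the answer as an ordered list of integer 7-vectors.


Via rank(M_{q-1}∘⋯∘M_p): M ≅ I[1,1], I[1,7], I[3,5]^2.
μ_θ-semistable layers: μ^(1)=59; μ^(2)=10; μ^(3)=5; μ^(4)=-67

((1, 0, 0, 0, 0, 0, 0); (0, 0, 0, 2, 2, 0, 0); (1, 1, 1, 1, 1, 1, 1); (0, 0, 2, 0, 0, 0, 0))


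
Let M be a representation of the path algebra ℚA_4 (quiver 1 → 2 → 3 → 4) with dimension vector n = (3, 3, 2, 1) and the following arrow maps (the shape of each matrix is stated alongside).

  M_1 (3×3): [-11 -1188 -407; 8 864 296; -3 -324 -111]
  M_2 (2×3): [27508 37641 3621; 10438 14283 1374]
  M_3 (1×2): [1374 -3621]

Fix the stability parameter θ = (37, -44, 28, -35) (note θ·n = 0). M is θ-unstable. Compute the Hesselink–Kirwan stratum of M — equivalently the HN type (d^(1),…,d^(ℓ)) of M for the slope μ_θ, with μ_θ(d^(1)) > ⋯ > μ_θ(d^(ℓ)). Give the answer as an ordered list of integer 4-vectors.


Interval decomposition of M: I[1,1]^2, I[1,4], I[2,2], I[2,3].
HN type (ℓ=4): μ^(1)=37; μ^(2)=28; μ^(3)=-7/2; μ^(4)=-44

((2, 0, 0, 0); (0, 0, 1, 0); (1, 1, 1, 1); (0, 2, 0, 0))


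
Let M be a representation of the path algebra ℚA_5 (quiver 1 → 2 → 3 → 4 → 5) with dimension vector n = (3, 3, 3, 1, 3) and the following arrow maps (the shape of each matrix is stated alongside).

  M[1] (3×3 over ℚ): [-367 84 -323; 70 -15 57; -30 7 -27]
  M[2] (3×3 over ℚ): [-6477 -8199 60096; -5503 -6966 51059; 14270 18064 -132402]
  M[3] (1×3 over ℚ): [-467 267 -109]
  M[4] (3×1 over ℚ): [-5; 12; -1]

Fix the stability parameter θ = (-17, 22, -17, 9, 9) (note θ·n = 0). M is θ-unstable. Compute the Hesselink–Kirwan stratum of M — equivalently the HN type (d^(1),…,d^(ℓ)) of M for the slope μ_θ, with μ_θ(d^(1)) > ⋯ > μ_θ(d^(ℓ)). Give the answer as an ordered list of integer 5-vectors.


Interval decomposition of M: I[1,2], I[1,3], I[1,5], I[3,3], I[5,5]^2.
HN type (ℓ=4): μ^(1)=22; μ^(2)=9; μ^(3)=5/2; μ^(4)=-17

((0, 1, 0, 0, 0); (0, 0, 0, 1, 3); (0, 2, 2, 0, 0); (3, 0, 1, 0, 0))


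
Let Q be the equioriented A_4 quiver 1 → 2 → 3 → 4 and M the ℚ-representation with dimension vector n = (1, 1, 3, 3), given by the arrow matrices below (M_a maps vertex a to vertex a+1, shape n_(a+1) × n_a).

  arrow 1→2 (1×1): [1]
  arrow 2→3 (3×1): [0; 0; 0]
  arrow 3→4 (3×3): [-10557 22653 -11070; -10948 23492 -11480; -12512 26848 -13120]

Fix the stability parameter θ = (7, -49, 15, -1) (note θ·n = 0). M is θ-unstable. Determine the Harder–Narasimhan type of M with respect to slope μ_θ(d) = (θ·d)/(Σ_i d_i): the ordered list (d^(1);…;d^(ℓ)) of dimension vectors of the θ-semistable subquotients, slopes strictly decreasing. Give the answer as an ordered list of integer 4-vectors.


Barcode: M ≅ I[1,2], I[3,3]^2, I[3,4], I[4,4]^2. HN layers by μ_θ (4 steps, strictly decreasing):
  μ^(1)=15; μ^(2)=7; μ^(3)=-1; μ^(4)=-21

((0, 0, 2, 0); (0, 0, 1, 1); (0, 0, 0, 2); (1, 1, 0, 0))


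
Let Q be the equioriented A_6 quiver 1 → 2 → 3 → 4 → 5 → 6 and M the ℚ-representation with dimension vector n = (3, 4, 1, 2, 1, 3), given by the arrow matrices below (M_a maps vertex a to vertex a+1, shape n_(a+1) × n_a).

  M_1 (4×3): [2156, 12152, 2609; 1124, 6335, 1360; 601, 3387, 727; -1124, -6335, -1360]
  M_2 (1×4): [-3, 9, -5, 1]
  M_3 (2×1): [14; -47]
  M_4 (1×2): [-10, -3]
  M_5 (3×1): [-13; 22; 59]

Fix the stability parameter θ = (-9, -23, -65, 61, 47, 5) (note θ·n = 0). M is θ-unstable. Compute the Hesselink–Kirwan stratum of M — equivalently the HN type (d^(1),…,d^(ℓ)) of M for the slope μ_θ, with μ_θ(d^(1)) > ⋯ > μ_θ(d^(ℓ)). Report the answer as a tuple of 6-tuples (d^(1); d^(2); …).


Interval decomposition of M: I[1,2]^2, I[1,6], I[2,2], I[4,4], I[6,6]^2.
HN type (ℓ=6): μ^(1)=61; μ^(2)=113/3; μ^(3)=5; μ^(4)=-16; μ^(5)=-23; μ^(6)=-97/3

((0, 0, 0, 1, 0, 0); (0, 0, 0, 1, 1, 1); (0, 0, 0, 0, 0, 2); (2, 2, 0, 0, 0, 0); (0, 1, 0, 0, 0, 0); (1, 1, 1, 0, 0, 0))


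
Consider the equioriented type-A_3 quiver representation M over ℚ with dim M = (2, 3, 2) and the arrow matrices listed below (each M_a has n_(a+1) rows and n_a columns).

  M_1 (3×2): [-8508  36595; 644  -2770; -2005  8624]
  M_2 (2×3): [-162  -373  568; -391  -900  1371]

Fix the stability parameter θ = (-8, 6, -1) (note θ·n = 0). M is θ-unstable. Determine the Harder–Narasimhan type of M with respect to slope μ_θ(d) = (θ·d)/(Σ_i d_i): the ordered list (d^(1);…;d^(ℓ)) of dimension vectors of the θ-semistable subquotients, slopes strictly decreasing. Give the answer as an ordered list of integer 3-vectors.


Barcode: M ≅ I[1,2], I[1,3], I[2,3]. HN layers by μ_θ (3 steps, strictly decreasing):
  μ^(1)=6; μ^(2)=5/2; μ^(3)=-8

((0, 1, 0); (0, 2, 2); (2, 0, 0))


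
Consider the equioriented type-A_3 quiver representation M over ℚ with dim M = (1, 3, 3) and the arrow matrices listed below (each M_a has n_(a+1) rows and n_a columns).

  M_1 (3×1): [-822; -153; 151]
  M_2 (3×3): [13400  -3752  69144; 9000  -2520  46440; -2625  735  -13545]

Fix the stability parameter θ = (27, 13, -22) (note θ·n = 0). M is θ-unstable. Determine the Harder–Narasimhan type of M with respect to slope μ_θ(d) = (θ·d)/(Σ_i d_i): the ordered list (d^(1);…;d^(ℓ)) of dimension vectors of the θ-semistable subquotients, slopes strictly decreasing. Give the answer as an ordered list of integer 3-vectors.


Barcode: M ≅ I[1,2], I[2,2], I[2,3], I[3,3]^2. HN layers by μ_θ (4 steps, strictly decreasing):
  μ^(1)=20; μ^(2)=13; μ^(3)=-9/2; μ^(4)=-22

((1, 1, 0); (0, 1, 0); (0, 1, 1); (0, 0, 2))


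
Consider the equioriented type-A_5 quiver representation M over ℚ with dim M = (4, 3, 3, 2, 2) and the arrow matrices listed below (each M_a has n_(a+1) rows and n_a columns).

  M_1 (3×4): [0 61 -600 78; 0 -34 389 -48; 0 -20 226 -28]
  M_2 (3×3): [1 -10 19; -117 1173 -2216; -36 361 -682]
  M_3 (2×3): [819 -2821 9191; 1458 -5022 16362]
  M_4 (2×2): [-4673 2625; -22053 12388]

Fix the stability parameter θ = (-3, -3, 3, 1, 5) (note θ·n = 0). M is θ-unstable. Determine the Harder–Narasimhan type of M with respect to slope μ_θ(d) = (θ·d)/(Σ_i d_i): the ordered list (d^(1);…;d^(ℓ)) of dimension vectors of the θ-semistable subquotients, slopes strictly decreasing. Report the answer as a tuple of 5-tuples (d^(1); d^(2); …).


Barcode: M ≅ I[1,1], I[1,3]^2, I[1,5], I[4,5]. HN layers by μ_θ (5 steps, strictly decreasing):
  μ^(1)=5; μ^(2)=3; μ^(3)=2; μ^(4)=1; μ^(5)=-3

((0, 0, 0, 0, 2); (0, 0, 2, 0, 0); (0, 0, 1, 1, 0); (0, 0, 0, 1, 0); (4, 3, 0, 0, 0))


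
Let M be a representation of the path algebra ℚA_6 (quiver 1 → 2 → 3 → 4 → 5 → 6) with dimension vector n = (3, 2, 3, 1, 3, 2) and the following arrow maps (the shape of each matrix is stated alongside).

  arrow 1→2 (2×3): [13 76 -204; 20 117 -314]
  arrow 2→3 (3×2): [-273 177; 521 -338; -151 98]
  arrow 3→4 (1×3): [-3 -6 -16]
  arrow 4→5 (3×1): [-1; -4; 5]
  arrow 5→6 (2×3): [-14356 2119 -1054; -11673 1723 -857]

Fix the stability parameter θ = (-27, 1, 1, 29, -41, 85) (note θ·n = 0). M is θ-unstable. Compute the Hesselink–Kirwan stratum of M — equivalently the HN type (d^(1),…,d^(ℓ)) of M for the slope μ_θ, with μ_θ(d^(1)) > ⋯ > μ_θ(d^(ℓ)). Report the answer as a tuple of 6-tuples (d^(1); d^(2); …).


Interval decomposition of M: I[1,1], I[1,3], I[1,6], I[3,3], I[5,5], I[5,6].
HN type (ℓ=5): μ^(1)=85; μ^(2)=1; μ^(3)=-5/2; μ^(4)=-27; μ^(5)=-41

((0, 0, 0, 0, 0, 2); (0, 1, 2, 0, 0, 0); (0, 1, 1, 1, 1, 0); (3, 0, 0, 0, 0, 0); (0, 0, 0, 0, 2, 0))


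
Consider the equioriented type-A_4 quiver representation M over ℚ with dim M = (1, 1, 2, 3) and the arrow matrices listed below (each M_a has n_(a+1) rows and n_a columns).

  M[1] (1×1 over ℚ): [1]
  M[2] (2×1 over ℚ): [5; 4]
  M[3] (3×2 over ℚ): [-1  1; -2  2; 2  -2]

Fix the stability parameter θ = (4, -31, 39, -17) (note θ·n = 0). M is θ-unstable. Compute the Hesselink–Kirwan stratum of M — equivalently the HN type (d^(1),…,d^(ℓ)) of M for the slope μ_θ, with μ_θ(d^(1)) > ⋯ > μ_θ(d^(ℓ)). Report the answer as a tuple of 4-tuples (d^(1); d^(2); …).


Via rank(M_{q-1}∘⋯∘M_p): M ≅ I[1,4], I[3,3], I[4,4]^2.
μ_θ-semistable layers: μ^(1)=39; μ^(2)=11; μ^(3)=-27/2; μ^(4)=-17

((0, 0, 1, 0); (0, 0, 1, 1); (1, 1, 0, 0); (0, 0, 0, 2))


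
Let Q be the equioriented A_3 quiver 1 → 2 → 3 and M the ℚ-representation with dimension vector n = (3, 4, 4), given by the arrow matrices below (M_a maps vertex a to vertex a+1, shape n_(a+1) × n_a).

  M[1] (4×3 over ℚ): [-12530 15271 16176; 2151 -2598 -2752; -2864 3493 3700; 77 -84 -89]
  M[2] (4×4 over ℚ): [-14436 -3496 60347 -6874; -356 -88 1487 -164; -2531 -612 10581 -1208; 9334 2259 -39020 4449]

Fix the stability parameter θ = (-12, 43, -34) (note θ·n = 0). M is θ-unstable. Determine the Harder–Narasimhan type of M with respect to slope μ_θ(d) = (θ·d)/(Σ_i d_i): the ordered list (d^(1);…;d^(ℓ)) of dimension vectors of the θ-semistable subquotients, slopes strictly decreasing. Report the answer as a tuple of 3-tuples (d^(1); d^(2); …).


Interval decomposition of M: I[1,3]^3, I[2,3].
HN type (ℓ=2): μ^(1)=9/2; μ^(2)=-12

((0, 4, 4); (3, 0, 0))


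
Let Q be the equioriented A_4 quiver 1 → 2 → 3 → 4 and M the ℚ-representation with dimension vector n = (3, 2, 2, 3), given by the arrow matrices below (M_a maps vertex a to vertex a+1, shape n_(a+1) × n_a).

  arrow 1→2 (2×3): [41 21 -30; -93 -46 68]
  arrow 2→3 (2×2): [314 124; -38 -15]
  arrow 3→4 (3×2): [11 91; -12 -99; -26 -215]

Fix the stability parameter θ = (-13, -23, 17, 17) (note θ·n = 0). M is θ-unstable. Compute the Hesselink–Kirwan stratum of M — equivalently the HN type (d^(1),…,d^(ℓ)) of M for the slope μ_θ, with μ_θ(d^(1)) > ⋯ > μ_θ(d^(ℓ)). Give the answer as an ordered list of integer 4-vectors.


Interval decomposition of M: I[1,1], I[1,4]^2, I[4,4].
HN type (ℓ=3): μ^(1)=17; μ^(2)=-13; μ^(3)=-18

((0, 0, 2, 3); (1, 0, 0, 0); (2, 2, 0, 0))


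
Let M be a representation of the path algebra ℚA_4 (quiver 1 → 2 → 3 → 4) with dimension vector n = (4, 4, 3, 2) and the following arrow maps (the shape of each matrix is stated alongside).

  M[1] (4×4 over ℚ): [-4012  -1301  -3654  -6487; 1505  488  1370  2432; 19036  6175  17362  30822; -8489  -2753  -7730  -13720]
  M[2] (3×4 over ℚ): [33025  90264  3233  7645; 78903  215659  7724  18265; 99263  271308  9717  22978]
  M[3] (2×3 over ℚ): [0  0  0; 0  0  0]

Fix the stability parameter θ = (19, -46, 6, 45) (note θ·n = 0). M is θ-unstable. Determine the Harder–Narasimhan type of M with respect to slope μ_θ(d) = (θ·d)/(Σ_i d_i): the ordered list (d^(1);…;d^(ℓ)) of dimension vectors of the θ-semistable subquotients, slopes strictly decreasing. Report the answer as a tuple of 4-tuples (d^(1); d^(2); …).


Interval decomposition of M: I[1,2], I[1,3]^3, I[4,4]^2.
HN type (ℓ=3): μ^(1)=45; μ^(2)=6; μ^(3)=-27/2

((0, 0, 0, 2); (0, 0, 3, 0); (4, 4, 0, 0))


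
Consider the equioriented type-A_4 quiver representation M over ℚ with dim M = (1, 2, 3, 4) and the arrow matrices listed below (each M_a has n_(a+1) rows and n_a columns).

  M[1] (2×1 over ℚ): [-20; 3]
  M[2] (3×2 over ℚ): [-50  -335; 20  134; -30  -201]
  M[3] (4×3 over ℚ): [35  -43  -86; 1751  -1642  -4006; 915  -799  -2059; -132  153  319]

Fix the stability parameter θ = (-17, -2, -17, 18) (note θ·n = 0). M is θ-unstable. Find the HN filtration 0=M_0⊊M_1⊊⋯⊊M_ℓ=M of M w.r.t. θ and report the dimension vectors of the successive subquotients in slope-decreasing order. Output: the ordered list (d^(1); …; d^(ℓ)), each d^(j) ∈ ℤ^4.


Via rank(M_{q-1}∘⋯∘M_p): M ≅ I[1,4], I[2,2], I[3,4]^2, I[4,4].
μ_θ-semistable layers: μ^(1)=18; μ^(2)=-2; μ^(3)=-19/2; μ^(4)=-17

((0, 0, 0, 4); (0, 1, 0, 0); (0, 1, 1, 0); (1, 0, 2, 0))


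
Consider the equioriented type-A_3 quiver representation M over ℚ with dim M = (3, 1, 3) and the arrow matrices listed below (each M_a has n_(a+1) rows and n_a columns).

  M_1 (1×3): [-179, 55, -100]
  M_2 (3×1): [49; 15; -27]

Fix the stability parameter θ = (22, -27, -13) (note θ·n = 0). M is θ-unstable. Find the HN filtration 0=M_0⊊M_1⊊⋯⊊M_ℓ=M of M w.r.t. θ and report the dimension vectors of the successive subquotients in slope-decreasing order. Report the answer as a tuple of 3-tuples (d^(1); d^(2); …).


Interval decomposition of M: I[1,1]^2, I[1,3], I[3,3]^2.
HN type (ℓ=3): μ^(1)=22; μ^(2)=-6; μ^(3)=-13

((2, 0, 0); (1, 1, 1); (0, 0, 2))


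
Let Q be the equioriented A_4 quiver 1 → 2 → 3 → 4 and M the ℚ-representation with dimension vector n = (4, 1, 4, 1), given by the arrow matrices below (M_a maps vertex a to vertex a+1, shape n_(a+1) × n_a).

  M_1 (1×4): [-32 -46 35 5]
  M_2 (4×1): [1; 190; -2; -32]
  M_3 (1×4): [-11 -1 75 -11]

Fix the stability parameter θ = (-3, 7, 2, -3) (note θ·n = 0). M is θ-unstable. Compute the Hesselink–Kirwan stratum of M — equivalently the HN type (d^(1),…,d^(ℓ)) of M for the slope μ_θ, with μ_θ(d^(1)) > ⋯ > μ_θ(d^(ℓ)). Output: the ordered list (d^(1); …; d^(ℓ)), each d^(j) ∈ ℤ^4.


Barcode: M ≅ I[1,1]^3, I[1,4], I[3,3]^3. HN layers by μ_θ (2 steps, strictly decreasing):
  μ^(1)=2; μ^(2)=-3

((0, 1, 4, 1); (4, 0, 0, 0))


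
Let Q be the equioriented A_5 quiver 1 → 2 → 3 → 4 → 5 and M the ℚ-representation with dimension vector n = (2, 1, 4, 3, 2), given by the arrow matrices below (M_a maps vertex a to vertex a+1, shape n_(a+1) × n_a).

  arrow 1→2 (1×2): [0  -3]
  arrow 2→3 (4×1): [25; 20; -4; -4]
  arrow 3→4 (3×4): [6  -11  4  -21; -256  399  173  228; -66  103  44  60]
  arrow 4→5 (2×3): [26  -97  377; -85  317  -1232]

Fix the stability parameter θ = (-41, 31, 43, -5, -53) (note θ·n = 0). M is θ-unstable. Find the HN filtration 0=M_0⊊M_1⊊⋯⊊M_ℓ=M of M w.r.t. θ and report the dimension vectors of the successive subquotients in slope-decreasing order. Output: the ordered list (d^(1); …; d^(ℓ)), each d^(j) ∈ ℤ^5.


Interval decomposition of M: I[1,1], I[1,5], I[3,3], I[3,4], I[3,5].
HN type (ℓ=5): μ^(1)=43; μ^(2)=19; μ^(3)=4; μ^(4)=-5; μ^(5)=-41

((0, 0, 1, 0, 0); (0, 0, 1, 1, 0); (0, 1, 1, 1, 1); (0, 0, 1, 1, 1); (2, 0, 0, 0, 0))


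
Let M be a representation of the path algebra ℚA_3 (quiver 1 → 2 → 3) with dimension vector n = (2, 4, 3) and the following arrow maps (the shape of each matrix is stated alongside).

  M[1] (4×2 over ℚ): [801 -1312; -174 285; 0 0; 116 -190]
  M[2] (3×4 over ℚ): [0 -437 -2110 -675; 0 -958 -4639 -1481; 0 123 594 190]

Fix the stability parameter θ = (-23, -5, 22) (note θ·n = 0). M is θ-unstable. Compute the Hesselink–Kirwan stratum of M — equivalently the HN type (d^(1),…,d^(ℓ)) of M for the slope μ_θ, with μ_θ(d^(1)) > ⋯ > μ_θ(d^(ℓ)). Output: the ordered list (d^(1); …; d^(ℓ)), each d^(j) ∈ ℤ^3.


Via rank(M_{q-1}∘⋯∘M_p): M ≅ I[1,2], I[1,3], I[2,3]^2.
μ_θ-semistable layers: μ^(1)=22; μ^(2)=-5; μ^(3)=-23

((0, 0, 3); (0, 4, 0); (2, 0, 0))


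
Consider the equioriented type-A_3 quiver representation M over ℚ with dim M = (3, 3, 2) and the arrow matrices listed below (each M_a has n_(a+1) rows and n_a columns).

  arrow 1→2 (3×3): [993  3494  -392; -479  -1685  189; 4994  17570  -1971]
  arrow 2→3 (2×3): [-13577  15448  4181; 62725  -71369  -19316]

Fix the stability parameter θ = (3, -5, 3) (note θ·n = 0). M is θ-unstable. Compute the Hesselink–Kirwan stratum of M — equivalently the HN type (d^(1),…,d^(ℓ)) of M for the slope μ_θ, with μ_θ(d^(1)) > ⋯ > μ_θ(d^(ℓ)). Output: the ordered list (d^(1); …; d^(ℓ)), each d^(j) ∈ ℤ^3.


Interval decomposition of M: I[1,2], I[1,3]^2.
HN type (ℓ=2): μ^(1)=3; μ^(2)=-1

((0, 0, 2); (3, 3, 0))


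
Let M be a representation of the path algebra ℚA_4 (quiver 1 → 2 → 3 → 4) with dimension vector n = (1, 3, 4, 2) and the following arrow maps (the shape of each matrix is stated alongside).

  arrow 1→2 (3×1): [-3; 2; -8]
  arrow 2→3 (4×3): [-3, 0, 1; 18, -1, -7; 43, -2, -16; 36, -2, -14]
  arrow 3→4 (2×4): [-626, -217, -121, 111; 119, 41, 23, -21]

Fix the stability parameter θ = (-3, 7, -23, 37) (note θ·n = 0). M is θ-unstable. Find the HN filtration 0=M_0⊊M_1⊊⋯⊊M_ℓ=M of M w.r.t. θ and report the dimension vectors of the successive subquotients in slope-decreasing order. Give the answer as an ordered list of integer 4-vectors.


Interval decomposition of M: I[1,4], I[2,3], I[2,4], I[3,3].
HN type (ℓ=4): μ^(1)=37; μ^(2)=-19/3; μ^(3)=-8; μ^(4)=-23

((0, 0, 0, 2); (1, 1, 1, 0); (0, 2, 2, 0); (0, 0, 1, 0))


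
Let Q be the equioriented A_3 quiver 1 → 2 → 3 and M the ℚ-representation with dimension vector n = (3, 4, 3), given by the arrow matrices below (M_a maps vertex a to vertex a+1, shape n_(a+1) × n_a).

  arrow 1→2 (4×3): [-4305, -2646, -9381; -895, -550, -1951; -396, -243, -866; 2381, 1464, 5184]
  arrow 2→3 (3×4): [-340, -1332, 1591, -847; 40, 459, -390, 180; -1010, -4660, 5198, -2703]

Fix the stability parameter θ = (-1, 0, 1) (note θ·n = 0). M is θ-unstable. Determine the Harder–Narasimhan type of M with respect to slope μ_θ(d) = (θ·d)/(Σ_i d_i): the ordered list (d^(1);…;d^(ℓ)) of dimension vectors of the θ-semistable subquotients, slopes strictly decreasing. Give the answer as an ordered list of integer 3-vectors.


Via rank(M_{q-1}∘⋯∘M_p): M ≅ I[1,3]^3, I[2,2].
μ_θ-semistable layers: μ^(1)=1; μ^(2)=0; μ^(3)=-1

((0, 0, 3); (0, 4, 0); (3, 0, 0))


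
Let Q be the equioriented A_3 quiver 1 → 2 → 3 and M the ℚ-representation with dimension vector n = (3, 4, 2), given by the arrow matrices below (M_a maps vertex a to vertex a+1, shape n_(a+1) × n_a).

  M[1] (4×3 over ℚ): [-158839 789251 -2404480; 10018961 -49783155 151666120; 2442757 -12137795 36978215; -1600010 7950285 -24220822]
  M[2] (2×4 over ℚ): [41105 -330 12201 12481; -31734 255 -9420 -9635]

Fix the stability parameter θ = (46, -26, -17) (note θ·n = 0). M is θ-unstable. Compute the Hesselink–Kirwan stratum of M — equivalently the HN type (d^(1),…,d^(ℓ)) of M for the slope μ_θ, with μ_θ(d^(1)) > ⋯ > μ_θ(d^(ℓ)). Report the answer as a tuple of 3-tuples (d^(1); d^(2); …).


Interval decomposition of M: I[1,2], I[1,3]^2, I[2,2].
HN type (ℓ=3): μ^(1)=10; μ^(2)=1; μ^(3)=-26

((1, 1, 0); (2, 2, 2); (0, 1, 0))


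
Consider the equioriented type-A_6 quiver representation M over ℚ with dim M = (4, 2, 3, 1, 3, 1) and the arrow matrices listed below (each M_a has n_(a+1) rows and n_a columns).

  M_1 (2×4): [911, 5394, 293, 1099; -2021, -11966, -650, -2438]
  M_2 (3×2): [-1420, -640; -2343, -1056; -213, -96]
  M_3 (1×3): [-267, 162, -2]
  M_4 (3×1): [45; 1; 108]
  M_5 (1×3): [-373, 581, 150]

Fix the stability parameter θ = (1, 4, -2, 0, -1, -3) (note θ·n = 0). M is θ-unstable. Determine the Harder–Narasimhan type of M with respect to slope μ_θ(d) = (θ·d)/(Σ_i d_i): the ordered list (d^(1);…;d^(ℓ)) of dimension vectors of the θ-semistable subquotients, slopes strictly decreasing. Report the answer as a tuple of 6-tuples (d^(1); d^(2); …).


Via rank(M_{q-1}∘⋯∘M_p): M ≅ I[1,1]^2, I[1,2], I[1,3], I[3,3], I[3,6], I[5,5]^2.
μ_θ-semistable layers: μ^(1)=4; μ^(2)=1; μ^(3)=-1; μ^(4)=-4/3; μ^(5)=-2

((0, 1, 0, 0, 0, 0); (4, 1, 1, 0, 0, 0); (0, 0, 0, 0, 2, 0); (0, 0, 0, 1, 1, 1); (0, 0, 2, 0, 0, 0))


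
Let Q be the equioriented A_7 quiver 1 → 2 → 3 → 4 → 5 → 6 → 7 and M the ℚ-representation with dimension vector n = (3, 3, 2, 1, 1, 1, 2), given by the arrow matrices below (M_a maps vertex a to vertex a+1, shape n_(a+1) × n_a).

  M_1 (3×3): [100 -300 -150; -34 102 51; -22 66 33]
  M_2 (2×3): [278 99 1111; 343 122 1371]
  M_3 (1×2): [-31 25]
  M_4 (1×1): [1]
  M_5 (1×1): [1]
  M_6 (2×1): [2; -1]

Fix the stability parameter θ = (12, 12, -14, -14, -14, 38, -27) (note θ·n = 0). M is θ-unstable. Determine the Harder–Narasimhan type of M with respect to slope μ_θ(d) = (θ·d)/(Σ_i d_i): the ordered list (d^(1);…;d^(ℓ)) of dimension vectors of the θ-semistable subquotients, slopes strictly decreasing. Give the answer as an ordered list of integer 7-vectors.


Barcode: M ≅ I[1,1]^2, I[1,7], I[2,2], I[2,3], I[7,7]. HN layers by μ_θ (5 steps, strictly decreasing):
  μ^(1)=12; μ^(2)=11/2; μ^(3)=-1; μ^(4)=-18/5; μ^(5)=-27

((2, 1, 0, 0, 0, 0, 0); (0, 0, 0, 0, 0, 1, 1); (0, 1, 1, 0, 0, 0, 0); (1, 1, 1, 1, 1, 0, 0); (0, 0, 0, 0, 0, 0, 1))


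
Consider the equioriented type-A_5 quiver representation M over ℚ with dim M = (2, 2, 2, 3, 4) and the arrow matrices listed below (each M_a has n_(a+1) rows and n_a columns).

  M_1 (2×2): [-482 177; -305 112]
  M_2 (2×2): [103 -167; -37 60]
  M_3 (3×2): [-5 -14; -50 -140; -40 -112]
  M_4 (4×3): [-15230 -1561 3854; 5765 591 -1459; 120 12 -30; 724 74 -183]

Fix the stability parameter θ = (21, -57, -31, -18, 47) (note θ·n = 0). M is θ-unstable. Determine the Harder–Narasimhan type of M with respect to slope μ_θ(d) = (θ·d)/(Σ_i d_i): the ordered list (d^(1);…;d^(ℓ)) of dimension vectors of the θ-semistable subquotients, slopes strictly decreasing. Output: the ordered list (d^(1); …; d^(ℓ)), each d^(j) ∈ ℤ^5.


Barcode: M ≅ I[1,3], I[1,5], I[4,5]^2, I[5,5]. HN layers by μ_θ (3 steps, strictly decreasing):
  μ^(1)=47; μ^(2)=-18; μ^(3)=-67/3

((0, 0, 0, 0, 4); (0, 0, 0, 3, 0); (2, 2, 2, 0, 0))


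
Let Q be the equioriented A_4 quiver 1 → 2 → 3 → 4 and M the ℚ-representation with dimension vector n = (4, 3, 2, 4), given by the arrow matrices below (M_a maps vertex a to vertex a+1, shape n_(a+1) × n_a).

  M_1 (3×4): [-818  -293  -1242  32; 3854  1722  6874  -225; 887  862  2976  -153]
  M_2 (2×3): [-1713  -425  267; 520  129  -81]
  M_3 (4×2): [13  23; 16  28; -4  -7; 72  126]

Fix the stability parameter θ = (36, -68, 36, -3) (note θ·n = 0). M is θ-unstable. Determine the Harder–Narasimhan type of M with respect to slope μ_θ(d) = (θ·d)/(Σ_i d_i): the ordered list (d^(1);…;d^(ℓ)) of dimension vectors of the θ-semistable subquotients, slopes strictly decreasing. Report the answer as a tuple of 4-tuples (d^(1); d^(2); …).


Barcode: M ≅ I[1,1], I[1,2], I[1,4]^2, I[4,4]^2. HN layers by μ_θ (4 steps, strictly decreasing):
  μ^(1)=36; μ^(2)=33/2; μ^(3)=-3; μ^(4)=-16

((1, 0, 0, 0); (0, 0, 2, 2); (0, 0, 0, 2); (3, 3, 0, 0))


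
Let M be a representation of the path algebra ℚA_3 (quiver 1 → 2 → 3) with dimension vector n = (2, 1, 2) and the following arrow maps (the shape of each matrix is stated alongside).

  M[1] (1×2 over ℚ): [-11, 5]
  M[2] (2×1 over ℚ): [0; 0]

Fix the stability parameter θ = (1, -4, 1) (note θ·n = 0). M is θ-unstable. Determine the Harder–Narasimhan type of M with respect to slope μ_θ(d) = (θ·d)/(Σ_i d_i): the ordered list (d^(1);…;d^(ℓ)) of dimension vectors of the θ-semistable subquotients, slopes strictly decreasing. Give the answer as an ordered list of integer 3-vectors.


Interval decomposition of M: I[1,1], I[1,2], I[3,3]^2.
HN type (ℓ=2): μ^(1)=1; μ^(2)=-3/2

((1, 0, 2); (1, 1, 0))


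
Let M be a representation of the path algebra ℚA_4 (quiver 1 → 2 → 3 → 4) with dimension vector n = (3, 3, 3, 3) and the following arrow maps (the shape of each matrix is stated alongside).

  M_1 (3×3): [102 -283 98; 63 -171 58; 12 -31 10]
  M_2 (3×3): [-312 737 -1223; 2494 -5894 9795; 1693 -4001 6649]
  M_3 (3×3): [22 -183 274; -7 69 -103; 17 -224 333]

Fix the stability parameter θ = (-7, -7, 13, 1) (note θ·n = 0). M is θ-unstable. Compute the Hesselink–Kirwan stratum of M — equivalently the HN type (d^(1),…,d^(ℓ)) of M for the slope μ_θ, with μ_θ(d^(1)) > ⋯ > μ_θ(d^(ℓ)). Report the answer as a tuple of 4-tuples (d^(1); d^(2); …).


Interval decomposition of M: I[1,1], I[1,3], I[1,4], I[2,4], I[4,4].
HN type (ℓ=4): μ^(1)=13; μ^(2)=7; μ^(3)=1; μ^(4)=-7

((0, 0, 1, 0); (0, 0, 2, 2); (0, 0, 0, 1); (3, 3, 0, 0))


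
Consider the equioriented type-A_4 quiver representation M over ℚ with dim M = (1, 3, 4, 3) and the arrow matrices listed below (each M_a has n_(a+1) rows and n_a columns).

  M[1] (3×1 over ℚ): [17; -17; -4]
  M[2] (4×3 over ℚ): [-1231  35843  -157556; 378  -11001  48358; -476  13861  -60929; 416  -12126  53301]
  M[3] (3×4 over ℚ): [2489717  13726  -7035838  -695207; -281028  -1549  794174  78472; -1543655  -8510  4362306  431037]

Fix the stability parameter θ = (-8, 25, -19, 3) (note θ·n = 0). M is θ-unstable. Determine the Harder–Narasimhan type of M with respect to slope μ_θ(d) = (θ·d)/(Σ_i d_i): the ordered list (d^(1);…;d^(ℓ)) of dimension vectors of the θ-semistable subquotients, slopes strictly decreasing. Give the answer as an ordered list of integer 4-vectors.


Barcode: M ≅ I[1,4], I[2,3], I[2,4], I[3,3], I[4,4]. HN layers by μ_θ (3 steps, strictly decreasing):
  μ^(1)=3; μ^(2)=-8; μ^(3)=-19

((0, 3, 3, 3); (1, 0, 0, 0); (0, 0, 1, 0))


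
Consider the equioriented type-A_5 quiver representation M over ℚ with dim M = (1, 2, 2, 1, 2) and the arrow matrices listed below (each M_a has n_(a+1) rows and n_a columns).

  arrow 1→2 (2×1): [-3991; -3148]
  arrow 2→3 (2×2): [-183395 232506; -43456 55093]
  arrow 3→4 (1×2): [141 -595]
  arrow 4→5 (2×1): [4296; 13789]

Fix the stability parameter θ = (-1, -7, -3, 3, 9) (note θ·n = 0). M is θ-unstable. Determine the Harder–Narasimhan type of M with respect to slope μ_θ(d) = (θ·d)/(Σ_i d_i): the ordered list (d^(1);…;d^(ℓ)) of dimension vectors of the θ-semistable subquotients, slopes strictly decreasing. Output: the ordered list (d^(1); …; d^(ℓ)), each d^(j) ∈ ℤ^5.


Via rank(M_{q-1}∘⋯∘M_p): M ≅ I[1,5], I[2,3], I[5,5].
μ_θ-semistable layers: μ^(1)=9; μ^(2)=3; μ^(3)=-3; μ^(4)=-4; μ^(5)=-7

((0, 0, 0, 0, 2); (0, 0, 0, 1, 0); (0, 0, 2, 0, 0); (1, 1, 0, 0, 0); (0, 1, 0, 0, 0))


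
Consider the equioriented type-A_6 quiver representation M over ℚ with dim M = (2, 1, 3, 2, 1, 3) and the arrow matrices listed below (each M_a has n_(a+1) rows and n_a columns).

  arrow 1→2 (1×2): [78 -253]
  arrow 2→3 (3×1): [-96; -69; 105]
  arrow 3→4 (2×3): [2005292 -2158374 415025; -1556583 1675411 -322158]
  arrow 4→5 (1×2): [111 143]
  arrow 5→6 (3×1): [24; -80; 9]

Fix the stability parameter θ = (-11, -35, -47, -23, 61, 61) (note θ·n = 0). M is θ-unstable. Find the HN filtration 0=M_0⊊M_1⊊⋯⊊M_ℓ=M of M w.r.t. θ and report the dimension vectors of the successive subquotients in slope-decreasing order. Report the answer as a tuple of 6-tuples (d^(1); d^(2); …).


Via rank(M_{q-1}∘⋯∘M_p): M ≅ I[1,1], I[1,6], I[3,3], I[3,4], I[6,6]^2.
μ_θ-semistable layers: μ^(1)=61; μ^(2)=-11; μ^(3)=-23; μ^(4)=-31; μ^(5)=-47

((0, 0, 0, 0, 1, 3); (1, 0, 0, 0, 0, 0); (0, 0, 0, 2, 0, 0); (1, 1, 1, 0, 0, 0); (0, 0, 2, 0, 0, 0))


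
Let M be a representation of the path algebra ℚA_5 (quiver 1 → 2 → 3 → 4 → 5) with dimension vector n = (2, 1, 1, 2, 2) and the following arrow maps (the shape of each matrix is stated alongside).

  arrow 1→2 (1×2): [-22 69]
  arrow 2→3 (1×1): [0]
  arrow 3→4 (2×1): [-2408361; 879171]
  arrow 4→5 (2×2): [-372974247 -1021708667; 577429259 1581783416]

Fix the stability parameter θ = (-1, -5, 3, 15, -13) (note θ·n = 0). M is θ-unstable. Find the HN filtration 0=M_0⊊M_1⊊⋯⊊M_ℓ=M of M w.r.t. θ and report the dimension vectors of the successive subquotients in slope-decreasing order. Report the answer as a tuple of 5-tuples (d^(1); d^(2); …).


Barcode: M ≅ I[1,1], I[1,2], I[3,5], I[4,5]. HN layers by μ_θ (4 steps, strictly decreasing):
  μ^(1)=5/3; μ^(2)=1; μ^(3)=-1; μ^(4)=-3

((0, 0, 1, 1, 1); (0, 0, 0, 1, 1); (1, 0, 0, 0, 0); (1, 1, 0, 0, 0))


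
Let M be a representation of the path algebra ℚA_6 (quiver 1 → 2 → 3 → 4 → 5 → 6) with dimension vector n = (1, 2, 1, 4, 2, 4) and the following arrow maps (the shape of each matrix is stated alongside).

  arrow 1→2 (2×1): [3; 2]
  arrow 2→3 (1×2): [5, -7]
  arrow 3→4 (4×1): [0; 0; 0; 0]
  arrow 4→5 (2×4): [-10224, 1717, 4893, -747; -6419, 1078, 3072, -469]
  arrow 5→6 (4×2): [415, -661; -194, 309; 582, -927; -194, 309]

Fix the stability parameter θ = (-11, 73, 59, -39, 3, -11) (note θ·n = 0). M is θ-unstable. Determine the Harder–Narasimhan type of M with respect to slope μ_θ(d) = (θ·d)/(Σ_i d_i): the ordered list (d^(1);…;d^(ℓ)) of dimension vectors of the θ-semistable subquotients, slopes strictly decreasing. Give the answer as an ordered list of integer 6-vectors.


Via rank(M_{q-1}∘⋯∘M_p): M ≅ I[1,3], I[2,2], I[4,4]^2, I[4,6]^2, I[6,6]^2.
μ_θ-semistable layers: μ^(1)=73; μ^(2)=66; μ^(3)=-4; μ^(4)=-11; μ^(5)=-39

((0, 1, 0, 0, 0, 0); (0, 1, 1, 0, 0, 0); (0, 0, 0, 0, 2, 2); (1, 0, 0, 0, 0, 2); (0, 0, 0, 4, 0, 0))


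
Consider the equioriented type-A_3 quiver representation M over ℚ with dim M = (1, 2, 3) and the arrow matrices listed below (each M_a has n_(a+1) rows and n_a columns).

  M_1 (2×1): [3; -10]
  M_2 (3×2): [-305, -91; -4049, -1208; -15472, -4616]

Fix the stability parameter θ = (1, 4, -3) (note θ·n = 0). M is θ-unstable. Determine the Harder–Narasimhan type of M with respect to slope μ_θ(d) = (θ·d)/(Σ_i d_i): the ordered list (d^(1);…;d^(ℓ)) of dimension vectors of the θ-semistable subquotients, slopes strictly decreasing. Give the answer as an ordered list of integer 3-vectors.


Barcode: M ≅ I[1,3], I[2,3], I[3,3]. HN layers by μ_θ (3 steps, strictly decreasing):
  μ^(1)=2/3; μ^(2)=1/2; μ^(3)=-3

((1, 1, 1); (0, 1, 1); (0, 0, 1))


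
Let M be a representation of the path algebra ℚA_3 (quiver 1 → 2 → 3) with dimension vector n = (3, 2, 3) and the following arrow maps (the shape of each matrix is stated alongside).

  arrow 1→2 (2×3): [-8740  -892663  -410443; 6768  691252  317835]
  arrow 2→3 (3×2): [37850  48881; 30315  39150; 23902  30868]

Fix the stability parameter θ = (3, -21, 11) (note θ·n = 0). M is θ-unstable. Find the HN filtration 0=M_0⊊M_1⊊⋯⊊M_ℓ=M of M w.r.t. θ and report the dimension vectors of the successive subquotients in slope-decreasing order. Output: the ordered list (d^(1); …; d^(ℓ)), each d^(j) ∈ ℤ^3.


Via rank(M_{q-1}∘⋯∘M_p): M ≅ I[1,1], I[1,3]^2, I[3,3].
μ_θ-semistable layers: μ^(1)=11; μ^(2)=3; μ^(3)=-9

((0, 0, 3); (1, 0, 0); (2, 2, 0))


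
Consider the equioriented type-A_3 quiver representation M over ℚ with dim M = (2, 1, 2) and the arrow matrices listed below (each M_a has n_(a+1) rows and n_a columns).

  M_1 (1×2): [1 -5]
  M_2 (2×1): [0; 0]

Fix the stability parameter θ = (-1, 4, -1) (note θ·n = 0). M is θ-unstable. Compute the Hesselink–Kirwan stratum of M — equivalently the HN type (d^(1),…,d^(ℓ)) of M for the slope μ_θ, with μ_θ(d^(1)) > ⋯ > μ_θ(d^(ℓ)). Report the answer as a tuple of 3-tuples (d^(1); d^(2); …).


Interval decomposition of M: I[1,1], I[1,2], I[3,3]^2.
HN type (ℓ=2): μ^(1)=4; μ^(2)=-1

((0, 1, 0); (2, 0, 2))
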